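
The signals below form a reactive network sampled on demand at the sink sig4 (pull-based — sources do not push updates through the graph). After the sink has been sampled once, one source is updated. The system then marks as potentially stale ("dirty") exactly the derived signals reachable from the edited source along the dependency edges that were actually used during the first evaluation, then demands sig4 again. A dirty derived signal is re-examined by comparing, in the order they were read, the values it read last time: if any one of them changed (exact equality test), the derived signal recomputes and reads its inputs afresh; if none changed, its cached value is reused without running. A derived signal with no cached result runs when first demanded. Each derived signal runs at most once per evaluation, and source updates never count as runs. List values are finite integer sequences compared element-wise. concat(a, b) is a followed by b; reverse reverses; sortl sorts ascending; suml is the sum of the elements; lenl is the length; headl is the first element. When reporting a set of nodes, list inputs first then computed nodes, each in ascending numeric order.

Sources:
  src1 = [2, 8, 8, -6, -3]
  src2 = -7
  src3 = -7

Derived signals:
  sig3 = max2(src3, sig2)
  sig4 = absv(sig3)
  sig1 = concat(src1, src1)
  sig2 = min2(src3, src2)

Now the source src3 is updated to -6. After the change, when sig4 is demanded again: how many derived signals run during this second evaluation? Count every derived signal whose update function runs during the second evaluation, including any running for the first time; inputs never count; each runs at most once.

Run set: sig2, sig3, sig4 (3 run).

Initial pass — values computed on the first demand:
  sig2 = min2(-7, -7) = -7
  sig3 = max2(-7, -7) = -7
  sig4 = absv(-7) = 7

Second demand — change propagation:
  sig2: re-runs because src3 -7->-6; new result -7 (unchanged).
  sig3: re-runs because src3 -7->-6; new result -6.
  sig4: re-runs because sig3 -7->-6; new result 6.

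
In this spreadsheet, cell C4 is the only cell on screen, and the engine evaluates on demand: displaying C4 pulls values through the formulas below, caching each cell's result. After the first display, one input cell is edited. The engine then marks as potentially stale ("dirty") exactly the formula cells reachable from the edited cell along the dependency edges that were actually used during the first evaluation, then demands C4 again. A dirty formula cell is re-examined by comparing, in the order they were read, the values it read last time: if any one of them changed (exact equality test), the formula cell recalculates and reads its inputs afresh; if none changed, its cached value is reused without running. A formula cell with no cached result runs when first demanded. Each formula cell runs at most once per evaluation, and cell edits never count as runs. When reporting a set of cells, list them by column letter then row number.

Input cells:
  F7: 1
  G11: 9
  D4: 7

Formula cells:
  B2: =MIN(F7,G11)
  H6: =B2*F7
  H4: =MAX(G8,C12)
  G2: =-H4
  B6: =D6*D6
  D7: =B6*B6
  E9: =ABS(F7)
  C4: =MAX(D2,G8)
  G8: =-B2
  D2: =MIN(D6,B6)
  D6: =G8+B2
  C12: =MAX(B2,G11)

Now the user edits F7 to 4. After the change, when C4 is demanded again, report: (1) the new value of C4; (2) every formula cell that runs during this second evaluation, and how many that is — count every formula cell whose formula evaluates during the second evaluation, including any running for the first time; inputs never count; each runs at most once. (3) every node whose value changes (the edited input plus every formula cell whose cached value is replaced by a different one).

Initial pass — values computed on the first demand:
  B2 = MIN(1, 9) = 1
  G8 = -(1) = -1
  D6 = -1 + 1 = 0
  B6 = 0 * 0 = 0
  D2 = MIN(0, 0) = 0
  C4 = MAX(0, -1) = 0

Second demand — change propagation:
  B2: re-runs because F7 1->4; new result 4.
  G8: re-runs because B2 1->4; new result -4.
  D6: re-runs because G8 -1->-4; B2 1->4; new result 0 (unchanged).
  B6: re-examined; everything it read last time is the same (D6 unchanged, D6 unchanged) — cache 0 kept, no run.
  D2: re-examined; everything it read last time is the same (D6 unchanged, B6 unchanged) — cache 0 kept, no run.
  C4: re-runs because G8 -1->-4; new result 0 (unchanged).

The important point: at B6 every value read last time is unchanged, so the dirty flag clears without a run.

C4 now evaluates to 0.
Run set: B2, C4, D6, G8 (4 run).
Changed values: B2, F7, G8.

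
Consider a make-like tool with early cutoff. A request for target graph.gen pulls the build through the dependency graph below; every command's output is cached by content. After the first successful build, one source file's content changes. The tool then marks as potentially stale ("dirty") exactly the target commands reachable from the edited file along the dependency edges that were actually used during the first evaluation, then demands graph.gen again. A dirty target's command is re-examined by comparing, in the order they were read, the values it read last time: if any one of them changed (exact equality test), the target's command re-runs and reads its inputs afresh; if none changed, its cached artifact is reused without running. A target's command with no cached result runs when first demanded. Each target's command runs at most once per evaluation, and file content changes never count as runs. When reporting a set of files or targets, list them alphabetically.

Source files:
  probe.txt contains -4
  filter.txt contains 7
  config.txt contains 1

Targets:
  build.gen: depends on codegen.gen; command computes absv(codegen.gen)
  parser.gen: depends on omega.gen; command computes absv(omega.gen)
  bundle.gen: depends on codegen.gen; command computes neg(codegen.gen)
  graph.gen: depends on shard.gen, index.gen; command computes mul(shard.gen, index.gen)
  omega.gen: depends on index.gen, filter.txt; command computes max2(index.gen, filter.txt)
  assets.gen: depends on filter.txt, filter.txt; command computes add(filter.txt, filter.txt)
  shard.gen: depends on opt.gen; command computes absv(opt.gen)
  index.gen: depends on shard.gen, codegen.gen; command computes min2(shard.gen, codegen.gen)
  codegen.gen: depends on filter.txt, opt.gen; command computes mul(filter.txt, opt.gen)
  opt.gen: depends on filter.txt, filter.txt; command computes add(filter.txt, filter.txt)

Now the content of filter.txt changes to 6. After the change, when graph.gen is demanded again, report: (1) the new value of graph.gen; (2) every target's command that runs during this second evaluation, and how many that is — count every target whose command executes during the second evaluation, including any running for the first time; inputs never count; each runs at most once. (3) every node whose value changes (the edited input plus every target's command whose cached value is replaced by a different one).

Demanding graph.gen again yields 144.
5 target commands run: codegen.gen, graph.gen, index.gen, opt.gen, shard.gen.
The nodes whose values change: codegen.gen, filter.txt, graph.gen, index.gen, opt.gen, shard.gen.

First demand of the output computes:
  opt.gen = add(7, 7) = 14
  codegen.gen = mul(7, 14) = 98
  shard.gen = absv(14) = 14
  index.gen = min2(14, 98) = 14
  graph.gen = mul(14, 14) = 196

After the edit, cleaning proceeds:
  opt.gen: a read changed (filter.txt 7->6; filter.txt 7->6) — executes, giving 12.
  codegen.gen: a read changed (filter.txt 7->6; opt.gen 14->12) — executes, giving 72.
  shard.gen: a read changed (opt.gen 14->12) — executes, giving 12.
  index.gen: a read changed (shard.gen 14->12; codegen.gen 98->72) — executes, giving 12.
  graph.gen: a read changed (shard.gen 14->12; index.gen 14->12) — executes, giving 144.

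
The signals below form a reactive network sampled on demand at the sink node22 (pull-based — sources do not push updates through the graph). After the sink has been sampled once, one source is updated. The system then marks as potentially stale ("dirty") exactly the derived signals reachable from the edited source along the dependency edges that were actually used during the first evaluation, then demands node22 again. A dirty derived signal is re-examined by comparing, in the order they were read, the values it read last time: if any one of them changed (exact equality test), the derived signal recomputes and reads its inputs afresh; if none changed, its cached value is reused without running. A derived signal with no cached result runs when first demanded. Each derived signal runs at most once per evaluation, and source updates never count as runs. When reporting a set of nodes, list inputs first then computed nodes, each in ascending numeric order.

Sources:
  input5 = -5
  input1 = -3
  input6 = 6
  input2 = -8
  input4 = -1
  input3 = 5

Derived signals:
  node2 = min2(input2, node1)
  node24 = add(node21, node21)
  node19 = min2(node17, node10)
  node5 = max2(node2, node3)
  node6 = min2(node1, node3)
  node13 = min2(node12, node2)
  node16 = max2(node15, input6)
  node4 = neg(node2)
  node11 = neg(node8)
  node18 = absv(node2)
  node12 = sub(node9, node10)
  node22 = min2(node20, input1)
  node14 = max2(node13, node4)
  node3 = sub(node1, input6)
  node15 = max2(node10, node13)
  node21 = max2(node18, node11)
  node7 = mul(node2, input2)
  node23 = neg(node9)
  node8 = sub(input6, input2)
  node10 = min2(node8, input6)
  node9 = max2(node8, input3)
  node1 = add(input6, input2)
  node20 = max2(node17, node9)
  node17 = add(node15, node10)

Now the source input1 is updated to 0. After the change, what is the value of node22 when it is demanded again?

Initial pass — values computed on the first demand:
  node1 = add(6, -8) = -2
  node2 = min2(-8, -2) = -8
  node8 = sub(6, -8) = 14
  node9 = max2(14, 5) = 14
  node10 = min2(14, 6) = 6
  node12 = sub(14, 6) = 8
  node13 = min2(8, -8) = -8
  node15 = max2(6, -8) = 6
  node17 = add(6, 6) = 12
  node20 = max2(12, 14) = 14
  node22 = min2(14, -3) = -3

Second demand — change propagation:
  node22: re-runs because input1 -3->0; new result 0.

node22 now evaluates to 0.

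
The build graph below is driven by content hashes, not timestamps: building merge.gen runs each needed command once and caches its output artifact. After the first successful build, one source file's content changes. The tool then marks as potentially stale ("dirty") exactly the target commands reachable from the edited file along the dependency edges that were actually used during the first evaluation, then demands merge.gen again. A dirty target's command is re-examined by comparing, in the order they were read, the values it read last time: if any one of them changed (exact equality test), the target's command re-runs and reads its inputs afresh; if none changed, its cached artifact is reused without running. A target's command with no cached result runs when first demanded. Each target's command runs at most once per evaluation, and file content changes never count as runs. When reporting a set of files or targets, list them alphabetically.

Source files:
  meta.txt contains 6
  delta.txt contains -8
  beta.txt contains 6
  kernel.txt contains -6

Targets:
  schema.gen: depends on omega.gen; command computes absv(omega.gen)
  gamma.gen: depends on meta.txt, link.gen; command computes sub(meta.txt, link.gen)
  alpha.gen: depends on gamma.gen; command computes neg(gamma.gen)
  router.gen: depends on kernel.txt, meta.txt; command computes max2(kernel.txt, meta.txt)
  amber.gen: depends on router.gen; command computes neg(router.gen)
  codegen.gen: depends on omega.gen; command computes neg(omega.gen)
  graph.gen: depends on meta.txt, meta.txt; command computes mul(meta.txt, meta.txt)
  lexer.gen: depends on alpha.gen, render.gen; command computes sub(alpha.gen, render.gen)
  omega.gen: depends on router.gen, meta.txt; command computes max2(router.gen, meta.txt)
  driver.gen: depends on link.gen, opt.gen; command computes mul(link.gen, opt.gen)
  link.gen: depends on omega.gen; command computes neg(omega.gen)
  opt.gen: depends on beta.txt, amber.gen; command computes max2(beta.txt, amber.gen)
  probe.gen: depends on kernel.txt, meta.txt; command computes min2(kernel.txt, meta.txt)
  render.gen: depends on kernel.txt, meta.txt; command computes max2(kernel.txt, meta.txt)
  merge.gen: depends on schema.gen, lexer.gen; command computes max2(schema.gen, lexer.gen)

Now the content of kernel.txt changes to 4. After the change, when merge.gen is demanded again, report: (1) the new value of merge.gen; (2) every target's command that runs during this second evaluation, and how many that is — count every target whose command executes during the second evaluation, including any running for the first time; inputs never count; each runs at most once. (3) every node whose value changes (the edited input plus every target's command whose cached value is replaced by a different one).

merge.gen now evaluates to 6.
Run set: render.gen, router.gen (2 run).
Changed values: kernel.txt.
The important point: at omega.gen every value read last time is unchanged, so the dirty flag clears without a run.

Initial pass — values computed on the first demand:
  render.gen = max2(-6, 6) = 6
  router.gen = max2(-6, 6) = 6
  omega.gen = max2(6, 6) = 6
  link.gen = neg(6) = -6
  gamma.gen = sub(6, -6) = 12
  alpha.gen = neg(12) = -12
  lexer.gen = sub(-12, 6) = -18
  schema.gen = absv(6) = 6
  merge.gen = max2(6, -18) = 6

Second demand — change propagation:
  render.gen: re-runs because kernel.txt -6->4; new result 6 (unchanged).
  router.gen: re-runs because kernel.txt -6->4; new result 6 (unchanged).
  omega.gen: re-examined; everything it read last time is the same (router.gen unchanged, meta.txt unchanged) — cache 6 kept, no run.
  link.gen: re-examined; everything it read last time is the same (omega.gen unchanged) — cache -6 kept, no run.
  gamma.gen: re-examined; everything it read last time is the same (meta.txt unchanged, link.gen unchanged) — cache 12 kept, no run.
  alpha.gen: re-examined; everything it read last time is the same (gamma.gen unchanged) — cache -12 kept, no run.
  lexer.gen: re-examined; everything it read last time is the same (alpha.gen unchanged, render.gen unchanged) — cache -18 kept, no run.
  schema.gen: re-examined; everything it read last time is the same (omega.gen unchanged) — cache 6 kept, no run.
  merge.gen: re-examined; everything it read last time is the same (schema.gen unchanged, lexer.gen unchanged) — cache 6 kept, no run.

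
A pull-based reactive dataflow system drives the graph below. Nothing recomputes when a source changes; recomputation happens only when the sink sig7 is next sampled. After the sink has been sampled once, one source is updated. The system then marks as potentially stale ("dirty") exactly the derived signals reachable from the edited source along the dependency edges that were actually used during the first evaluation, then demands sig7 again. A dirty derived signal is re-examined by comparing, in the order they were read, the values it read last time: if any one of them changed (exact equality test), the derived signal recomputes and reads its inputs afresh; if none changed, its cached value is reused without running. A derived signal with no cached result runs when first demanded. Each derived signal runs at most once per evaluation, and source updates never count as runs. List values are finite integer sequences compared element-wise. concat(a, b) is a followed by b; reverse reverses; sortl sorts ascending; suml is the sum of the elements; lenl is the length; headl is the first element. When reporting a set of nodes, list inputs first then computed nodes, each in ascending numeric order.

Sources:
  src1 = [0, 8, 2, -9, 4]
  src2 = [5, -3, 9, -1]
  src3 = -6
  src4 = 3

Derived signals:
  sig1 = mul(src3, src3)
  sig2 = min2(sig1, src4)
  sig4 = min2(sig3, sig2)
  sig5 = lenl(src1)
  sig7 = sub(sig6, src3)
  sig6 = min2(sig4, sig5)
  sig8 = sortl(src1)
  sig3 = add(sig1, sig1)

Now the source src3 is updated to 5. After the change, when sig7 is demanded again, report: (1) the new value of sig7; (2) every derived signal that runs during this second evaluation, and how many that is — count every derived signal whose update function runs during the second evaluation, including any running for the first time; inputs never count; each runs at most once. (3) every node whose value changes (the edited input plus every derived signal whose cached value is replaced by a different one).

First evaluation (everything demanded from the output):
  sig1 = mul(-6, -6) = 36
  sig2 = min2(36, 3) = 3
  sig3 = add(36, 36) = 72
  sig4 = min2(72, 3) = 3
  sig5 = lenl([0, 8, 2, -9, 4]) = 5
  sig6 = min2(3, 5) = 3
  sig7 = sub(3, -6) = 9

Propagation after the edit:
  sig1: runs — src3 -6->5; src3 -6->5; result 25.
  sig2: runs — sig1 36->25; result 3 (same value as before).
  sig3: runs — sig1 36->25; sig1 36->25; result 50.
  sig4: runs — sig3 72->50; result 3 (same value as before).
  sig6: checked — values it read are unchanged (sig4 unchanged, sig5 unchanged); reused cached 3 without running.
  sig7: runs — src3 -6->5; result -2.

Key observation: the cutoff stops propagation at sig6 — its inputs' values are unchanged, so it reuses its cache.

New value of sig7: -2.
Derived signals that run: sig1, sig2, sig3, sig4, sig7 — 5 in total.
Values that change: src3, sig1, sig3, sig7.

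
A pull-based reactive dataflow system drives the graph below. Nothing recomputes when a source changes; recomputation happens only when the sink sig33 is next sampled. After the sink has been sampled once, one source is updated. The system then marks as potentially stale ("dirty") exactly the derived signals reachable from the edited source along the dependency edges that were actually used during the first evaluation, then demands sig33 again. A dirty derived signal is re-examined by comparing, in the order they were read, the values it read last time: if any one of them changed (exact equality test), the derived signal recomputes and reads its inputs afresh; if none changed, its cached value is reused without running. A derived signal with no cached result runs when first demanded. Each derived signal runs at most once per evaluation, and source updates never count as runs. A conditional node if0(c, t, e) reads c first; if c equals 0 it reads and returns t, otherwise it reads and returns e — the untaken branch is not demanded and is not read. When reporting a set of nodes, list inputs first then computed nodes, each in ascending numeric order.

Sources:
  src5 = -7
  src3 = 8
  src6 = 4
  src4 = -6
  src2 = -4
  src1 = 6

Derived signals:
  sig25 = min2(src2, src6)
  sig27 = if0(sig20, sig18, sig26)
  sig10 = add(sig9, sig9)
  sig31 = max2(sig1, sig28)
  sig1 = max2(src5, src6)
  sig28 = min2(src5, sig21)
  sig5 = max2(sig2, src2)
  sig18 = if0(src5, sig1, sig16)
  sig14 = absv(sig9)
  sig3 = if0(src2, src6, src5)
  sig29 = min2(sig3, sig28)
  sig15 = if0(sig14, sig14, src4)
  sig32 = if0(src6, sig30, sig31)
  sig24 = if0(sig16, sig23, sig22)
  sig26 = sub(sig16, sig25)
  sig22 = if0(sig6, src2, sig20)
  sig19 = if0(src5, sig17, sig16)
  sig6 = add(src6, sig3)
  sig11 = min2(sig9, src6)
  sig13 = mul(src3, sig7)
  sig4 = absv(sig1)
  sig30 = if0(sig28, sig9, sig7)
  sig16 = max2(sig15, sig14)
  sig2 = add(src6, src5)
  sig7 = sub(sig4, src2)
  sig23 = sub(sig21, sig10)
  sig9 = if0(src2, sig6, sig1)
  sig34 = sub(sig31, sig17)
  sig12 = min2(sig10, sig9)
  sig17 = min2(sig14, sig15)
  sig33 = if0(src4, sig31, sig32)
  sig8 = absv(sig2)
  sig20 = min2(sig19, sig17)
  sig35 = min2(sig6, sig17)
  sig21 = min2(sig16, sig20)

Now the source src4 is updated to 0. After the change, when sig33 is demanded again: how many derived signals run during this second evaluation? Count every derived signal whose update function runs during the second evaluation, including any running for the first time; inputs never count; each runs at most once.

First evaluation (everything demanded from the output):
  sig1 = max2(-7, 4) = 4
  sig9 = if0(src2=-4 -> else branch sig1) = 4
  sig14 = absv(4) = 4
  sig15 = if0(sig14=4 -> else branch src4) = -6
  sig16 = max2(-6, 4) = 4
  sig17 = min2(4, -6) = -6
  sig19 = if0(src5=-7 -> else branch sig16) = 4
  sig20 = min2(4, -6) = -6
  sig21 = min2(4, -6) = -6
  sig28 = min2(-7, -6) = -7
  sig31 = max2(4, -7) = 4
  sig32 = if0(src6=4 -> else branch sig31) = 4
  sig33 = if0(src4=-6 -> else branch sig32) = 4

Propagation after the edit:
  sig15: runs — src4 -6->0; result 0.
  sig16: runs — sig15 -6->0; result 4 (same value as before).
  sig17: runs — sig15 -6->0; result 0.
  sig19: checked — values it read are unchanged (src5 unchanged, sig16 unchanged); reused cached 4 without running.
  sig20: runs — sig17 -6->0; result 0.
  sig21: runs — sig20 -6->0; result 0.
  sig28: runs — sig21 -6->0; result -7 (same value as before).
  sig31: checked — values it read are unchanged (sig1 unchanged, sig28 unchanged); reused cached 4 without running.
  sig32: marked dirty but never re-examined — demand shifted away from it.
  sig33: runs — src4 -6->0; result 4 (same value as before).

Key observation: a condition flipped, so demand moved to the other branch — sig32 is never re-examined.

Derived signals that run: sig15, sig16, sig17, sig20, sig21, sig28, sig33 — 7 in total.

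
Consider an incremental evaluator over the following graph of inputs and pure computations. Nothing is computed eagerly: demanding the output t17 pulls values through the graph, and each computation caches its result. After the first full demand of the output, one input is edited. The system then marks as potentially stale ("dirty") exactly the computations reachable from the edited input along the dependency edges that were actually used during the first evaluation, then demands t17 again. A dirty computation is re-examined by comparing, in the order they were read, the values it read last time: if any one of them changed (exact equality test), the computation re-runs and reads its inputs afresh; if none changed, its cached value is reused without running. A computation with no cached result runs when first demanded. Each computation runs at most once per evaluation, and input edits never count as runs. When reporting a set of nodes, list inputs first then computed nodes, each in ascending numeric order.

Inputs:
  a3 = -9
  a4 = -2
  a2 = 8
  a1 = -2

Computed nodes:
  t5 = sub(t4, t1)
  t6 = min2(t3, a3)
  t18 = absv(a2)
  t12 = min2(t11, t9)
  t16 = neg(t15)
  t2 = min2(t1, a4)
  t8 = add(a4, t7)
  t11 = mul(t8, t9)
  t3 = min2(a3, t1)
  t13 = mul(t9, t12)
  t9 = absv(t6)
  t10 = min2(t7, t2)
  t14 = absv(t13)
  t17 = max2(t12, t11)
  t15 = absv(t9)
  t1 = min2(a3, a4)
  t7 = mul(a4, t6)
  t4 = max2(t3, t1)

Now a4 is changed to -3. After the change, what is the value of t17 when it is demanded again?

Initial pass — values computed on the first demand:
  t1 = min2(-9, -2) = -9
  t3 = min2(-9, -9) = -9
  t6 = min2(-9, -9) = -9
  t7 = mul(-2, -9) = 18
  t8 = add(-2, 18) = 16
  t9 = absv(-9) = 9
  t11 = mul(16, 9) = 144
  t12 = min2(144, 9) = 9
  t17 = max2(9, 144) = 144

Second demand — change propagation:
  t1: re-runs because a4 -2->-3; new result -9 (unchanged).
  t3: re-examined; everything it read last time is the same (a3 unchanged, t1 unchanged) — cache -9 kept, no run.
  t6: re-examined; everything it read last time is the same (t3 unchanged, a3 unchanged) — cache -9 kept, no run.
  t7: re-runs because a4 -2->-3; new result 27.
  t8: re-runs because a4 -2->-3; t7 18->27; new result 24.
  t9: re-examined; everything it read last time is the same (t6 unchanged) — cache 9 kept, no run.
  t11: re-runs because t8 16->24; new result 216.
  t12: re-runs because t11 144->216; new result 9 (unchanged).
  t17: re-runs because t11 144->216; new result 216.

The important point: at t3 every value read last time is unchanged, so the dirty flag clears without a run.

t17 now evaluates to 216.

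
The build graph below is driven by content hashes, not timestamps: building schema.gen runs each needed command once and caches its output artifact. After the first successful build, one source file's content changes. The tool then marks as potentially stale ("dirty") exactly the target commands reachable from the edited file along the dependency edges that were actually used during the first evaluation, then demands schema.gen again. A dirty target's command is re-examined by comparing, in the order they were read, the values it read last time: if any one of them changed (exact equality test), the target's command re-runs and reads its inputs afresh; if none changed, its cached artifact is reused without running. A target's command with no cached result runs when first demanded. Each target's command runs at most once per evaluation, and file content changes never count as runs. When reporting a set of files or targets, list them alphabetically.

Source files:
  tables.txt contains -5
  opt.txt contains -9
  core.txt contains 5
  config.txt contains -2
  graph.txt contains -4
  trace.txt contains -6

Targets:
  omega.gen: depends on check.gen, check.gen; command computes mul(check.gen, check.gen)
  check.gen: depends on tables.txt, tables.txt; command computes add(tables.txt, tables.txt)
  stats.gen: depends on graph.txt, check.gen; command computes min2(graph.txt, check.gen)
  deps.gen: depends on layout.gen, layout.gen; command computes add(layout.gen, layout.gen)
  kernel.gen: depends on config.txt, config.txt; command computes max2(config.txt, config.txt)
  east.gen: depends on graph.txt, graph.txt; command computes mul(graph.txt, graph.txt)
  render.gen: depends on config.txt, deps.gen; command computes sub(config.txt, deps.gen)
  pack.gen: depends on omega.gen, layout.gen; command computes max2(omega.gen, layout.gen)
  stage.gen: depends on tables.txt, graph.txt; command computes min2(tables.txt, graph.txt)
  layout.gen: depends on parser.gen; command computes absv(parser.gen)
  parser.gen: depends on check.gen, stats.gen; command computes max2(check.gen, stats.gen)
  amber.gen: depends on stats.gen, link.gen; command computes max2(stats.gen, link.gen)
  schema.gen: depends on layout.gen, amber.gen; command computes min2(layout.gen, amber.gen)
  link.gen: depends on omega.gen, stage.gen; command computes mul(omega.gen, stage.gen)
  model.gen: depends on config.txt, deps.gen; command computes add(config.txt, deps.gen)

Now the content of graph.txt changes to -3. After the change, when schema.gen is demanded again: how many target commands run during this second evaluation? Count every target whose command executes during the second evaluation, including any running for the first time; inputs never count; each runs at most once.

Run set: stage.gen, stats.gen (2 run).
The important point: at link.gen every value read last time is unchanged, so the dirty flag clears without a run.

Initial pass — values computed on the first demand:
  check.gen = add(-5, -5) = -10
  omega.gen = mul(-10, -10) = 100
  stage.gen = min2(-5, -4) = -5
  link.gen = mul(100, -5) = -500
  stats.gen = min2(-4, -10) = -10
  amber.gen = max2(-10, -500) = -10
  parser.gen = max2(-10, -10) = -10
  layout.gen = absv(-10) = 10
  schema.gen = min2(10, -10) = -10

Second demand — change propagation:
  stage.gen: re-runs because graph.txt -4->-3; new result -5 (unchanged).
  link.gen: re-examined; everything it read last time is the same (omega.gen unchanged, stage.gen unchanged) — cache -500 kept, no run.
  stats.gen: re-runs because graph.txt -4->-3; new result -10 (unchanged).
  amber.gen: re-examined; everything it read last time is the same (stats.gen unchanged, link.gen unchanged) — cache -10 kept, no run.
  parser.gen: re-examined; everything it read last time is the same (check.gen unchanged, stats.gen unchanged) — cache -10 kept, no run.
  layout.gen: re-examined; everything it read last time is the same (parser.gen unchanged) — cache 10 kept, no run.
  schema.gen: re-examined; everything it read last time is the same (layout.gen unchanged, amber.gen unchanged) — cache -10 kept, no run.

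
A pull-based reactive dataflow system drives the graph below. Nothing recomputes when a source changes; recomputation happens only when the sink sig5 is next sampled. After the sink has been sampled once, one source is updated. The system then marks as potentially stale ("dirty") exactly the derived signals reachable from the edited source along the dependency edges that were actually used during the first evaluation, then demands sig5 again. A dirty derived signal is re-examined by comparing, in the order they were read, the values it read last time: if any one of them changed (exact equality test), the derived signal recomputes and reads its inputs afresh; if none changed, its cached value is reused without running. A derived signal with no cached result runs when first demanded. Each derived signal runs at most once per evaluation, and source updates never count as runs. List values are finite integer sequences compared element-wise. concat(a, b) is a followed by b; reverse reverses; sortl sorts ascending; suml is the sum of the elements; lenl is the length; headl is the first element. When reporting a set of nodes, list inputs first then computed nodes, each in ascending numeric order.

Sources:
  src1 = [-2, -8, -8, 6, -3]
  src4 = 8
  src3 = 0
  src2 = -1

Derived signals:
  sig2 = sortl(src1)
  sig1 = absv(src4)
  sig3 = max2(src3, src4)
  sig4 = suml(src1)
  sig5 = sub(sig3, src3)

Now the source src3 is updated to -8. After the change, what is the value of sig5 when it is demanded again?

First evaluation (everything demanded from the output):
  sig3 = max2(0, 8) = 8
  sig5 = sub(8, 0) = 8

Propagation after the edit:
  sig3: runs — src3 0->-8; result 8 (same value as before).
  sig5: runs — src3 0->-8; result 16.

New value of sig5: 16.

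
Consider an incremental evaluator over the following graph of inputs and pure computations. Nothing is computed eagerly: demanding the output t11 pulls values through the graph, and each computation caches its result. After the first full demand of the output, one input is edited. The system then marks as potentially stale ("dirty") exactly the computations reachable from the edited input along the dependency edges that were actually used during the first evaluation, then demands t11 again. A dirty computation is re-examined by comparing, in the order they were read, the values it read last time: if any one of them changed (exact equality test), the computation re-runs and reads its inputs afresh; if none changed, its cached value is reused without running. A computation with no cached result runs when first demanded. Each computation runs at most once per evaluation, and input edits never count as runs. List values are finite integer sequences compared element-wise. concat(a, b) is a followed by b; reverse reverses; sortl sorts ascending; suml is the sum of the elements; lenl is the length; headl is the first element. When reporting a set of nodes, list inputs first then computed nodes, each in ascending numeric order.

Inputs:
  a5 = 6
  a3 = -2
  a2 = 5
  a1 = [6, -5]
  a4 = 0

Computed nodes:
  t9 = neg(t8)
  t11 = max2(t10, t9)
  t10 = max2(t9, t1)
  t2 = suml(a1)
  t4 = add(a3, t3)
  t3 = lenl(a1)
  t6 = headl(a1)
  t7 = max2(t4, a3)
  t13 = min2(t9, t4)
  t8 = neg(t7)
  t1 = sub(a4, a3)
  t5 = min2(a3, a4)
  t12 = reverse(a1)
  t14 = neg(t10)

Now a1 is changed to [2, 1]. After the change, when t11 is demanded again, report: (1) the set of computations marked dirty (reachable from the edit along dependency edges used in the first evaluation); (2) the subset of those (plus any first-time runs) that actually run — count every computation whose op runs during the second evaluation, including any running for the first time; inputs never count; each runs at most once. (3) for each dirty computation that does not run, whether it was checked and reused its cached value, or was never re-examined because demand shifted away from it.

Initial pass — values computed on the first demand:
  t1 = sub(0, -2) = 2
  t3 = lenl([6, -5]) = 2
  t4 = add(-2, 2) = 0
  t7 = max2(0, -2) = 0
  t8 = neg(0) = 0
  t9 = neg(0) = 0
  t10 = max2(0, 2) = 2
  t11 = max2(2, 0) = 2

Second demand — change propagation:
  t3: re-runs because a1 [6, -5]->[2, 1]; new result 2 (unchanged).
  t4: re-examined; everything it read last time is the same (a3 unchanged, t3 unchanged) — cache 0 kept, no run.
  t7: re-examined; everything it read last time is the same (t4 unchanged, a3 unchanged) — cache 0 kept, no run.
  t8: re-examined; everything it read last time is the same (t7 unchanged) — cache 0 kept, no run.
  t9: re-examined; everything it read last time is the same (t8 unchanged) — cache 0 kept, no run.
  t10: re-examined; everything it read last time is the same (t9 unchanged, t1 unchanged) — cache 2 kept, no run.
  t11: re-examined; everything it read last time is the same (t10 unchanged, t9 unchanged) — cache 2 kept, no run.

The important point: t3 recomputes to an identical value, and the output ends up unchanged.

Dirty set: t3, t4, t7, t8, t9, t10, t11.
Run set: t3 (1 run).
Re-examined without running (cache reused): t4, t7, t8, t9, t10, t11.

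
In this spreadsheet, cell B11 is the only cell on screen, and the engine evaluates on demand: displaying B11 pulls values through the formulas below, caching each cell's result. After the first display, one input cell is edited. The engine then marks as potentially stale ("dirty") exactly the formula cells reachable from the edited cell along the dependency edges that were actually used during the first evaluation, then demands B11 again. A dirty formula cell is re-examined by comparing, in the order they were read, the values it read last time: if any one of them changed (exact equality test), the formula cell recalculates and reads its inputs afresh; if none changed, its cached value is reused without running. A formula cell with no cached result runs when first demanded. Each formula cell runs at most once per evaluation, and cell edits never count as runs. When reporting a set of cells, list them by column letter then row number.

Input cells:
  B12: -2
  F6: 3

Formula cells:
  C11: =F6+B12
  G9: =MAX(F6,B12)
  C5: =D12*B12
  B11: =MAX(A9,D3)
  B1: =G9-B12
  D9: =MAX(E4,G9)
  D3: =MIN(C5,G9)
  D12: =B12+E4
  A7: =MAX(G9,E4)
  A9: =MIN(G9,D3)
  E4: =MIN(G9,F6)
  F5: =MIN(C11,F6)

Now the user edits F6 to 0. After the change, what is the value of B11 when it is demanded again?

Initial pass — values computed on the first demand:
  G9 = MAX(3, -2) = 3
  E4 = MIN(3, 3) = 3
  D12 = -2 + 3 = 1
  C5 = 1 * -2 = -2
  D3 = MIN(-2, 3) = -2
  A9 = MIN(3, -2) = -2
  B11 = MAX(-2, -2) = -2

Second demand — change propagation:
  G9: re-runs because F6 3->0; new result 0.
  E4: re-runs because G9 3->0; F6 3->0; new result 0.
  D12: re-runs because E4 3->0; new result -2.
  C5: re-runs because D12 1->-2; new result 4.
  D3: re-runs because C5 -2->4; G9 3->0; new result 0.
  A9: re-runs because G9 3->0; D3 -2->0; new result 0.
  B11: re-runs because A9 -2->0; D3 -2->0; new result 0.

B11 now evaluates to 0.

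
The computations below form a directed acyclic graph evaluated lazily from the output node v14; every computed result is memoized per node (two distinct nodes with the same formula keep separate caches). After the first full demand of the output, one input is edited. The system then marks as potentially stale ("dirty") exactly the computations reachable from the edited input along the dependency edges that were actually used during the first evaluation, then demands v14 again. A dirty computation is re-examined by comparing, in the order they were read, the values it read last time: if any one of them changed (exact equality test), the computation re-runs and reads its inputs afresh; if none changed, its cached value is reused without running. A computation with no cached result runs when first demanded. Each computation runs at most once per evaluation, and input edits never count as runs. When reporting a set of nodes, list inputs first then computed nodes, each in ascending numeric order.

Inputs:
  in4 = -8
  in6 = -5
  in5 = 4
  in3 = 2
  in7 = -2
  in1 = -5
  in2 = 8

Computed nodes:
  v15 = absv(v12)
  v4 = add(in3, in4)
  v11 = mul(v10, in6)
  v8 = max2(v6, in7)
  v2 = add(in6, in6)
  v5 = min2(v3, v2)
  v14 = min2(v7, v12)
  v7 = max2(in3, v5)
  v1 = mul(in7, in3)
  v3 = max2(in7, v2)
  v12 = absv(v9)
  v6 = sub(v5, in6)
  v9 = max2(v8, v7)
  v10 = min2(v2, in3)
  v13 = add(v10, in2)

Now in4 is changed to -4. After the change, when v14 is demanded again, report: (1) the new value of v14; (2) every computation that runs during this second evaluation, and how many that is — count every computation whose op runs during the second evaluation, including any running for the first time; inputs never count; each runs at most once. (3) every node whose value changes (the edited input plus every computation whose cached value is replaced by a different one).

Demanding v14 again yields 2.
0 computations run: none.
The nodes whose values change: in4.
Note the shortcut — in4 feeds only undemanded nodes, so no recomputation happens.

First demand of the output computes:
  v2 = add(-5, -5) = -10
  v3 = max2(-2, -10) = -2
  v5 = min2(-2, -10) = -10
  v6 = sub(-10, -5) = -5
  v7 = max2(2, -10) = 2
  v8 = max2(-5, -2) = -2
  v9 = max2(-2, 2) = 2
  v12 = absv(2) = 2
  v14 = min2(2, 2) = 2

After the edit, cleaning proceeds:
  in4 only reaches undemanded nodes; the second demand re-runs nothing.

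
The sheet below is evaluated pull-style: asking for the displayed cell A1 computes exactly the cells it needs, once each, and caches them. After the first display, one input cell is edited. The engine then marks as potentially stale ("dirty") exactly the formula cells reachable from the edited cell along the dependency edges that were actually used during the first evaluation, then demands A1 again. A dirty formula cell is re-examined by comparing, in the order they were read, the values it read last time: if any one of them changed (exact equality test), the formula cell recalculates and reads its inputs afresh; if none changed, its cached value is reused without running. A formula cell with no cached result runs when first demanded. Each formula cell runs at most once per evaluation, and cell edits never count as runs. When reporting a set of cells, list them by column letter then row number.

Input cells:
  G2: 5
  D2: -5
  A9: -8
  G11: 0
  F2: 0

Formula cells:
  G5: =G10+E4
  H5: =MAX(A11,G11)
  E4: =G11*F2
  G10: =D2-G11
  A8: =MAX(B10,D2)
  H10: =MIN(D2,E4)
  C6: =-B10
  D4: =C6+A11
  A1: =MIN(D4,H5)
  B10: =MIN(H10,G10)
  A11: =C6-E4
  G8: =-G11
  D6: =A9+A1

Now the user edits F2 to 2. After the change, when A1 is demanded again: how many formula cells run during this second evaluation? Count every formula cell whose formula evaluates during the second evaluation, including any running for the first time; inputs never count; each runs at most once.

1 formula cells run: E4.
Note the absorption at E4: it re-runs yet its value is the same, leaving the output's value untouched.

First demand of the output computes:
  E4 = 0 * 0 = 0
  G10 = -5 - 0 = -5
  H10 = MIN(-5, 0) = -5
  B10 = MIN(-5, -5) = -5
  C6 = -(-5) = 5
  A11 = 5 - 0 = 5
  D4 = 5 + 5 = 10
  H5 = MAX(5, 0) = 5
  A1 = MIN(10, 5) = 5

After the edit, cleaning proceeds:
  E4: a read changed (F2 0->2) — executes, giving 0 — identical to its old value.
  H10: dirty, but its reads are unchanged (D2 unchanged, E4 unchanged); cached -5 stands.
  B10: dirty, but its reads are unchanged (H10 unchanged, G10 unchanged); cached -5 stands.
  C6: dirty, but its reads are unchanged (B10 unchanged); cached 5 stands.
  A11: dirty, but its reads are unchanged (C6 unchanged, E4 unchanged); cached 5 stands.
  D4: dirty, but its reads are unchanged (C6 unchanged, A11 unchanged); cached 10 stands.
  H5: dirty, but its reads are unchanged (A11 unchanged, G11 unchanged); cached 5 stands.
  A1: dirty, but its reads are unchanged (D4 unchanged, H5 unchanged); cached 5 stands.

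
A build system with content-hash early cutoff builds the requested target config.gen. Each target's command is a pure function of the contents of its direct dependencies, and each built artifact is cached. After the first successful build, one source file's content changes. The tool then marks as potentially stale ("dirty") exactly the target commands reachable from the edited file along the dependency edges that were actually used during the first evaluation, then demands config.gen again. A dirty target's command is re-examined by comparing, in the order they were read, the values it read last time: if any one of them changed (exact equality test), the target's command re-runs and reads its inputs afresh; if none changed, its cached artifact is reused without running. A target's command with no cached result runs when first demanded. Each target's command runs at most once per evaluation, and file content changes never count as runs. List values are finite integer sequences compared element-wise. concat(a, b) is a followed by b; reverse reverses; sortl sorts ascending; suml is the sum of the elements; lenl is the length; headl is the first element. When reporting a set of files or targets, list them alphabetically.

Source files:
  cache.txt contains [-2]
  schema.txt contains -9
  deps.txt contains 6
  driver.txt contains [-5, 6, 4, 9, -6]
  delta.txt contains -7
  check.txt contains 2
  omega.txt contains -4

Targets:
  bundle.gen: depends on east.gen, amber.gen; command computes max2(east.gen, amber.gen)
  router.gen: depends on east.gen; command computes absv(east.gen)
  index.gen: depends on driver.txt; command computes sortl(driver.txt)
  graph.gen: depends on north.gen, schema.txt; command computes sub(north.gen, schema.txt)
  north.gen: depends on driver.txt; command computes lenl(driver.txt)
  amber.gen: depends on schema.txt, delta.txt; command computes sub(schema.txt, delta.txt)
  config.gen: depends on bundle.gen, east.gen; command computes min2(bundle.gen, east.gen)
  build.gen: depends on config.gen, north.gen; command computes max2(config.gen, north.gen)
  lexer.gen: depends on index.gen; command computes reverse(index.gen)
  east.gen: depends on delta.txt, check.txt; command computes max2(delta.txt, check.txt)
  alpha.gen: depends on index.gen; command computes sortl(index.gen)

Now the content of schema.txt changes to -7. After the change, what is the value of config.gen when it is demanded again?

First evaluation (everything demanded from the output):
  amber.gen = sub(-9, -7) = -2
  east.gen = max2(-7, 2) = 2
  bundle.gen = max2(2, -2) = 2
  config.gen = min2(2, 2) = 2

Propagation after the edit:
  amber.gen: runs — schema.txt -9->-7; result 0.
  bundle.gen: runs — amber.gen -2->0; result 2 (same value as before).
  config.gen: checked — values it read are unchanged (bundle.gen unchanged, east.gen unchanged); reused cached 2 without running.

Key observation: the change is absorbed at bundle.gen — it re-runs but produces the same value, and the output's value is unchanged.

New value of config.gen: 2.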